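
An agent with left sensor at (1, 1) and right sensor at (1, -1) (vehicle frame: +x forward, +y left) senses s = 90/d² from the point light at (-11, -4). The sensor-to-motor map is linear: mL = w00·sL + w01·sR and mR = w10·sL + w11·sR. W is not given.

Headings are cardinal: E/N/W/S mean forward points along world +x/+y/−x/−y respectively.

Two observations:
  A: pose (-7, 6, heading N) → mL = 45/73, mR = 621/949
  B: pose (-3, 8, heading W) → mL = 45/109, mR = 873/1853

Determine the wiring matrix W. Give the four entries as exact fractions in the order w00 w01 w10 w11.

obs A: pose=(-7,6,N) → sL=9/13, sR=45/73, mL=45/73, mR=621/949
obs B: pose=(-3,8,W) → sL=9/17, sR=45/109, mL=45/109, mR=873/1853
sensor matrix S = [[9/13, 45/73], [9/17, 45/109]]; det S = -71280/1758497
solve [mL_A; mL_B] = S·[w00; w01] and [mR_A; mR_B] = S·[w10; w11]:
  w00 = 0, w01 = 1, w10 = 1/2, w11 = 1/2

0 1 1/2 1/2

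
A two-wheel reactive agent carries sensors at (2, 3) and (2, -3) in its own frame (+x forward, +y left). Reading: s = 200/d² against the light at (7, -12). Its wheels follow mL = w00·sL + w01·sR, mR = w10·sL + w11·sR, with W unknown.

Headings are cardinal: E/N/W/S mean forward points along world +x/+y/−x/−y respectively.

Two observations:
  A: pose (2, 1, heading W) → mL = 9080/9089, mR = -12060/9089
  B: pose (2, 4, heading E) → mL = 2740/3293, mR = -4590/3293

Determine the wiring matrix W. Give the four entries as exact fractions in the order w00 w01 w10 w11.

1/2 1/2 -1/2 -1

obs A: pose=(2,1,W) → sL=200/149, sR=40/61, mL=9080/9089, mR=-12060/9089
obs B: pose=(2,4,E) → sL=20/37, sR=100/89, mL=2740/3293, mR=-4590/3293
sensor matrix S = [[200/149, 40/61], [20/37, 100/89]]; det S = 34531200/29930077
solve [mL_A; mL_B] = S·[w00; w01] and [mR_A; mR_B] = S·[w10; w11]:
  w00 = 1/2, w01 = 1/2, w10 = -1/2, w11 = -1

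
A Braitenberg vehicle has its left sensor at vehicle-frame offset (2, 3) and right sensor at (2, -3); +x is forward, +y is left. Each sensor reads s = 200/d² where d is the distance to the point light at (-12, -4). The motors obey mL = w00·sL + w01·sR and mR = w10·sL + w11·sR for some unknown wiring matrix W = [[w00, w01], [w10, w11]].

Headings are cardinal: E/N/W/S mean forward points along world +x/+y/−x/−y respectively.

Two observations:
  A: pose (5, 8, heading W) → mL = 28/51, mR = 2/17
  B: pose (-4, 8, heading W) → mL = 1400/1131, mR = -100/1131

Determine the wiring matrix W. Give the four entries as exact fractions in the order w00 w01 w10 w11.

1/2 1/2 -1/2 1

obs A: pose=(5,8,W) → sL=100/153, sR=4/9, mL=28/51, mR=2/17
obs B: pose=(-4,8,W) → sL=200/117, sR=200/261, mL=1400/1131, mR=-100/1131
sensor matrix S = [[100/153, 4/9], [200/117, 200/261]]; det S = -44800/173043
solve [mL_A; mL_B] = S·[w00; w01] and [mR_A; mR_B] = S·[w10; w11]:
  w00 = 1/2, w01 = 1/2, w10 = -1/2, w11 = 1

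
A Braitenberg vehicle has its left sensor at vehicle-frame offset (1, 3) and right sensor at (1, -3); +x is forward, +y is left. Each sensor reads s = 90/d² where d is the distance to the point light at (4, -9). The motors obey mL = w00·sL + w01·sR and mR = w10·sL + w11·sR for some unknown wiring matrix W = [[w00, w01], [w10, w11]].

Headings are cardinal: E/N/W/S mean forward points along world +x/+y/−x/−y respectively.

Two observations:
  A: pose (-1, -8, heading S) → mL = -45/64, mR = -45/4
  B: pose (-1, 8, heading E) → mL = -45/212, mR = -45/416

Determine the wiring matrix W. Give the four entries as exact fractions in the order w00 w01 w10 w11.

0 -1/2 -1/2 0

obs A: pose=(-1,-8,S) → sL=45/2, sR=45/32, mL=-45/64, mR=-45/4
obs B: pose=(-1,8,E) → sL=45/208, sR=45/106, mL=-45/212, mR=-45/416
sensor matrix S = [[45/2, 45/32], [45/208, 45/106]]; det S = 3262275/352768
solve [mL_A; mL_B] = S·[w00; w01] and [mR_A; mR_B] = S·[w10; w11]:
  w00 = 0, w01 = -1/2, w10 = -1/2, w11 = 0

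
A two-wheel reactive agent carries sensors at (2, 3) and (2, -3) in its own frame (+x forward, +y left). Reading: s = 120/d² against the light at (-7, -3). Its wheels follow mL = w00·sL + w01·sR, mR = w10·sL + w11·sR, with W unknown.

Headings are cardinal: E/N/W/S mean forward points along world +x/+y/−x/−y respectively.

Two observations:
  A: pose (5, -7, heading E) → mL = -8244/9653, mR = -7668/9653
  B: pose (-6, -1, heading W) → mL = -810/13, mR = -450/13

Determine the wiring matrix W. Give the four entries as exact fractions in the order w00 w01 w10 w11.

obs A: pose=(5,-7,E) → sL=120/197, sR=24/49, mL=-8244/9653, mR=-7668/9653
obs B: pose=(-6,-1,W) → sL=60, sR=60/13, mL=-810/13, mR=-450/13
sensor matrix S = [[120/197, 24/49], [60, 60/13]]; det S = -3335040/125489
solve [mL_A; mL_B] = S·[w00; w01] and [mR_A; mR_B] = S·[w10; w11]:
  w00 = -1, w01 = -1/2, w10 = -1/2, w11 = -1

-1 -1/2 -1/2 -1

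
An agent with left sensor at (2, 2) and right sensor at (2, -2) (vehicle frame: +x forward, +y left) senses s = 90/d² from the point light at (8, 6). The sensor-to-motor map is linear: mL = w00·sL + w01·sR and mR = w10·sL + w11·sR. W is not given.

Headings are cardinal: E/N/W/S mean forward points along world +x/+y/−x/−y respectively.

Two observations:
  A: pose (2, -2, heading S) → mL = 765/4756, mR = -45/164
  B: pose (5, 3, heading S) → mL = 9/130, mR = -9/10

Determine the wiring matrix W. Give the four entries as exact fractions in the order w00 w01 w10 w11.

obs A: pose=(2,-2,S) → sL=45/58, sR=45/82, mL=765/4756, mR=-45/164
obs B: pose=(5,3,S) → sL=45/13, sR=9/5, mL=9/130, mR=-9/10
sensor matrix S = [[45/58, 45/82], [45/13, 9/5]]; det S = -7776/15457
solve [mL_A; mL_B] = S·[w00; w01] and [mR_A; mR_B] = S·[w10; w11]:
  w00 = -1/2, w01 = 1, w10 = 0, w11 = -1/2

-1/2 1 0 -1/2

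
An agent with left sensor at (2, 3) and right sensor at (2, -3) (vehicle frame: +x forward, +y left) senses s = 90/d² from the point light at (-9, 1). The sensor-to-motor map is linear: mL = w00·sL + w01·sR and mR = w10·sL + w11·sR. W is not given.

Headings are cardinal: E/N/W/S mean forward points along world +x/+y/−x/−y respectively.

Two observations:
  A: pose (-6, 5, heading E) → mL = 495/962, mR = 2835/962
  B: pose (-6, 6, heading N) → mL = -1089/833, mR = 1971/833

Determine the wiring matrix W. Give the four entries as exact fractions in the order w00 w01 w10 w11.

-1 1/2 1 1/2

obs A: pose=(-6,5,E) → sL=45/37, sR=45/13, mL=495/962, mR=2835/962
obs B: pose=(-6,6,N) → sL=90/49, sR=18/17, mL=-1089/833, mR=1971/833
sensor matrix S = [[45/37, 45/13], [90/49, 18/17]]; det S = -2031480/400673
solve [mL_A; mL_B] = S·[w00; w01] and [mR_A; mR_B] = S·[w10; w11]:
  w00 = -1, w01 = 1/2, w10 = 1, w11 = 1/2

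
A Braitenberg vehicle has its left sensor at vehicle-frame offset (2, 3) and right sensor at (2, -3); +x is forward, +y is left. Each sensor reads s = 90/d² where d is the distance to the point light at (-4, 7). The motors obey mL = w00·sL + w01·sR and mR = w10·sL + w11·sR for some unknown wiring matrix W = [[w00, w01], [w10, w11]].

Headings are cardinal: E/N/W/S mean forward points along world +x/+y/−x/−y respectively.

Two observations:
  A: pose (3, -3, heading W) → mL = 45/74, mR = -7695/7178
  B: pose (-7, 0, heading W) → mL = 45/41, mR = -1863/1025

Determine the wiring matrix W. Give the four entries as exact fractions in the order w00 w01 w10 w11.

0 1/2 -1 -1/2

obs A: pose=(3,-3,W) → sL=45/97, sR=45/37, mL=45/74, mR=-7695/7178
obs B: pose=(-7,0,W) → sL=18/25, sR=90/41, mL=45/41, mR=-1863/1025
sensor matrix S = [[45/97, 45/37], [18/25, 90/41]]; det S = 104976/735745
solve [mL_A; mL_B] = S·[w00; w01] and [mR_A; mR_B] = S·[w10; w11]:
  w00 = 0, w01 = 1/2, w10 = -1, w11 = -1/2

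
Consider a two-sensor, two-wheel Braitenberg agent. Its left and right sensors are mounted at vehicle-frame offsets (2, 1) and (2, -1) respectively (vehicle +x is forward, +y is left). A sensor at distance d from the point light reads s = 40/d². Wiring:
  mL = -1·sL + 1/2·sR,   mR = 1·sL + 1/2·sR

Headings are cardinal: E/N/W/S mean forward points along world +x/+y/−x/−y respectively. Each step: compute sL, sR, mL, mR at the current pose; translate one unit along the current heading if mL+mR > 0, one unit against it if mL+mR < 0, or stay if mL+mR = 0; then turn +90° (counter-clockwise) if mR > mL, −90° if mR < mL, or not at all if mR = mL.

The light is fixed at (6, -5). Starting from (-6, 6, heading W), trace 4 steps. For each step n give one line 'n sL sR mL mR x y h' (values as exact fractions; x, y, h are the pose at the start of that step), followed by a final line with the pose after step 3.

n=0: pose=(-6,6,W); sL=5/37, sR=2/17; mL=-48/629, mR=122/629; mL+mR=2/17 → advance +1; mR−mL=10/37 → turn +1·90°
n=1: pose=(-7,6,S); sL=8/45, sR=40/277; mL=-1316/12465, mR=3116/12465; mL+mR=40/277 → advance +1; mR−mL=16/45 → turn +1·90°
n=2: pose=(-7,5,E); sL=20/121, sR=20/101; mL=-810/12221, mR=3230/12221; mL+mR=20/101 → advance +1; mR−mL=40/121 → turn +1·90°
n=3: pose=(-6,5,N); sL=40/313, sR=8/53; mL=-868/16589, mR=3372/16589; mL+mR=8/53 → advance +1; mR−mL=80/313 → turn +1·90°

0 5/37 2/17 -48/629 122/629 -6 6 W
1 8/45 40/277 -1316/12465 3116/12465 -7 6 S
2 20/121 20/101 -810/12221 3230/12221 -7 5 E
3 40/313 8/53 -868/16589 3372/16589 -6 5 N
final -6 6 W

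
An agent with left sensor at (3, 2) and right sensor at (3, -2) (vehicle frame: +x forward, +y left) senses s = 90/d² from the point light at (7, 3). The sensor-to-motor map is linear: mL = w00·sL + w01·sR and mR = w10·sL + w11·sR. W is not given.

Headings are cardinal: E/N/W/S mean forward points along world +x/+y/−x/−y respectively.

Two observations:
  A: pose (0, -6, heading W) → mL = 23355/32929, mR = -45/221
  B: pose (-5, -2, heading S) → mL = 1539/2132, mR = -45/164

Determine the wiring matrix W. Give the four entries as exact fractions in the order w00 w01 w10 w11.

obs A: pose=(0,-6,W) → sL=90/221, sR=90/149, mL=23355/32929, mR=-45/221
obs B: pose=(-5,-2,S) → sL=45/82, sR=9/26, mL=1539/2132, mR=-45/164
sensor matrix S = [[90/221, 90/149], [45/82, 9/26]]; det S = -3343680/17551157
solve [mL_A; mL_B] = S·[w00; w01] and [mR_A; mR_B] = S·[w10; w11]:
  w00 = 1, w01 = 1/2, w10 = -1/2, w11 = 0

1 1/2 -1/2 0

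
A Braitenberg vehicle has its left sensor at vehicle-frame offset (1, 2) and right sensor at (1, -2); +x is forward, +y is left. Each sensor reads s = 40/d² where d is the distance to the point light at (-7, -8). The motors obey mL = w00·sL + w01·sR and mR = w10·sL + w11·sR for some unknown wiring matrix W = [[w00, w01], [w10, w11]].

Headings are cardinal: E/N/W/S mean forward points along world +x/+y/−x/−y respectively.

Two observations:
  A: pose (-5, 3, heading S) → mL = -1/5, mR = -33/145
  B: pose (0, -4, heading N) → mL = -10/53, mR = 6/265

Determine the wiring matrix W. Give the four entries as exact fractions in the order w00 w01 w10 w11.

obs A: pose=(-5,3,S) → sL=10/29, sR=2/5, mL=-1/5, mR=-33/145
obs B: pose=(0,-4,N) → sL=4/5, sR=20/53, mL=-10/53, mR=6/265
sensor matrix S = [[10/29, 2/5], [4/5, 20/53]]; det S = -7296/38425
solve [mL_A; mL_B] = S·[w00; w01] and [mR_A; mR_B] = S·[w10; w11]:
  w00 = 0, w01 = -1/2, w10 = 1/2, w11 = -1

0 -1/2 1/2 -1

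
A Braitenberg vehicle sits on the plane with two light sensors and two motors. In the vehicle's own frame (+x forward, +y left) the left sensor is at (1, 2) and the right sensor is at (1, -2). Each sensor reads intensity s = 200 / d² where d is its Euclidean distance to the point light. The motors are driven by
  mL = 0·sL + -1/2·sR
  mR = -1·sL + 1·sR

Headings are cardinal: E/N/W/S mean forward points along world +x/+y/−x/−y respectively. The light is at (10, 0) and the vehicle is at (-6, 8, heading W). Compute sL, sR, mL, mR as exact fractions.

8/13 200/389 -100/389 -512/5057

left sensor world pos  = (-7, 6); dL² = 325
right sensor world pos = (-7, 10); dR² = 389
sL = 200/325 = 8/13
sR = 200/389 = 200/389
mL = 0·sL + -1/2·sR = -100/389
mR = -1·sL + 1·sR = -512/5057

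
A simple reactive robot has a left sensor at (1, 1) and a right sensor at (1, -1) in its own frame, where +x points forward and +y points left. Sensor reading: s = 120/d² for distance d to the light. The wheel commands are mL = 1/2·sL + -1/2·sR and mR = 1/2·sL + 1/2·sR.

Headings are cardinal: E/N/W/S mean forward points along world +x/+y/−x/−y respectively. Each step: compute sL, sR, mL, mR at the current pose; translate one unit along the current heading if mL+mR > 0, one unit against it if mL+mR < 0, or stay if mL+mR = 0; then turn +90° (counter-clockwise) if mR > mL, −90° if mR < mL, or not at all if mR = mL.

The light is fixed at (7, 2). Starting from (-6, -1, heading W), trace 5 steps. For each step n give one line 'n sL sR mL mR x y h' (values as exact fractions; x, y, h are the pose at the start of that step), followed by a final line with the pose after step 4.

0 30/53 3/5 -9/530 309/530 -6 -1 W
1 24/37 120/241 672/8917 5112/8917 -7 -1 S
2 60/89 60/97 240/8633 5580/8633 -7 -2 E
3 24/41 40/51 -208/2091 1432/2091 -6 -2 N
4 30/53 3/5 -9/530 309/530 -6 -1 W
final -7 -1 S

n=0: pose=(-6,-1,W); sL=30/53, sR=3/5; mL=-9/530, mR=309/530; mL+mR=30/53 → advance +1; mR−mL=3/5 → turn +1·90°
n=1: pose=(-7,-1,S); sL=24/37, sR=120/241; mL=672/8917, mR=5112/8917; mL+mR=24/37 → advance +1; mR−mL=120/241 → turn +1·90°
n=2: pose=(-7,-2,E); sL=60/89, sR=60/97; mL=240/8633, mR=5580/8633; mL+mR=60/89 → advance +1; mR−mL=60/97 → turn +1·90°
n=3: pose=(-6,-2,N); sL=24/41, sR=40/51; mL=-208/2091, mR=1432/2091; mL+mR=24/41 → advance +1; mR−mL=40/51 → turn +1·90°
n=4: pose=(-6,-1,W); sL=30/53, sR=3/5; mL=-9/530, mR=309/530; mL+mR=30/53 → advance +1; mR−mL=3/5 → turn +1·90°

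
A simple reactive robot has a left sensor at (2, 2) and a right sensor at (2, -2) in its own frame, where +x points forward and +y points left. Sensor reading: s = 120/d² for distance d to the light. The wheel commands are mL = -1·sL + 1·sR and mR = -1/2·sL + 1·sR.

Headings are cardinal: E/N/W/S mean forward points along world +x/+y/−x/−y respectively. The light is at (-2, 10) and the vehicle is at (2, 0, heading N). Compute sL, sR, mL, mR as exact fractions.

left sensor world pos  = (0, 2); dL² = 68
right sensor world pos = (4, 2); dR² = 100
sL = 120/68 = 30/17
sR = 120/100 = 6/5
mL = -1·sL + 1·sR = -48/85
mR = -1/2·sL + 1·sR = 27/85

30/17 6/5 -48/85 27/85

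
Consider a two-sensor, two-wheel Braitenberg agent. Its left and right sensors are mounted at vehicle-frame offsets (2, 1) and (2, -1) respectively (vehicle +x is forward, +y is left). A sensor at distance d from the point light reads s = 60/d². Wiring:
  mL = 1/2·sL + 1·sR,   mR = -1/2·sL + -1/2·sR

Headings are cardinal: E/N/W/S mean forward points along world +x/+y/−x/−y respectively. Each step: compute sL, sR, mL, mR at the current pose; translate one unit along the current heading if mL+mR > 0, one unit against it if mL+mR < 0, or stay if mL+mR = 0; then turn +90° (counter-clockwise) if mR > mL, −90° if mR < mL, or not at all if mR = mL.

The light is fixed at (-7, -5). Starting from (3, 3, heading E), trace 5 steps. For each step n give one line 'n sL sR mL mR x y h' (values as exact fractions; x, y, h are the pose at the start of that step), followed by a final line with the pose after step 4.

0 4/15 60/193 1286/2895 -836/2895 3 3 E
1 1/3 15/34 31/51 -79/204 4 3 S
2 20/39 12/29 758/1131 -524/1131 4 2 W
3 10/27 30/101 1315/2727 -910/2727 3 2 N
4 4/15 60/193 1286/2895 -836/2895 3 3 E
final 4 3 S

n=0: pose=(3,3,E); sL=4/15, sR=60/193; mL=1286/2895, mR=-836/2895; mL+mR=30/193 → advance +1; mR−mL=-2122/2895 → turn -1·90°
n=1: pose=(4,3,S); sL=1/3, sR=15/34; mL=31/51, mR=-79/204; mL+mR=15/68 → advance +1; mR−mL=-203/204 → turn -1·90°
n=2: pose=(4,2,W); sL=20/39, sR=12/29; mL=758/1131, mR=-524/1131; mL+mR=6/29 → advance +1; mR−mL=-1282/1131 → turn -1·90°
n=3: pose=(3,2,N); sL=10/27, sR=30/101; mL=1315/2727, mR=-910/2727; mL+mR=15/101 → advance +1; mR−mL=-2225/2727 → turn -1·90°
n=4: pose=(3,3,E); sL=4/15, sR=60/193; mL=1286/2895, mR=-836/2895; mL+mR=30/193 → advance +1; mR−mL=-2122/2895 → turn -1·90°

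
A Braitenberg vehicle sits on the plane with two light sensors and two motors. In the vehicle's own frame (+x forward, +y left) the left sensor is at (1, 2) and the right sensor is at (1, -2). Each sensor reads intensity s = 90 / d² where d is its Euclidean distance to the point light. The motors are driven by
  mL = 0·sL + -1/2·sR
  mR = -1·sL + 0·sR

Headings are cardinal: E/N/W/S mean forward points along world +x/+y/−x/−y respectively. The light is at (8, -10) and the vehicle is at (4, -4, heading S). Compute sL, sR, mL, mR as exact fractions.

90/29 90/61 -45/61 -90/29

left sensor world pos  = (6, -5); dL² = 29
right sensor world pos = (2, -5); dR² = 61
sL = 90/29 = 90/29
sR = 90/61 = 90/61
mL = 0·sL + -1/2·sR = -45/61
mR = -1·sL + 0·sR = -90/29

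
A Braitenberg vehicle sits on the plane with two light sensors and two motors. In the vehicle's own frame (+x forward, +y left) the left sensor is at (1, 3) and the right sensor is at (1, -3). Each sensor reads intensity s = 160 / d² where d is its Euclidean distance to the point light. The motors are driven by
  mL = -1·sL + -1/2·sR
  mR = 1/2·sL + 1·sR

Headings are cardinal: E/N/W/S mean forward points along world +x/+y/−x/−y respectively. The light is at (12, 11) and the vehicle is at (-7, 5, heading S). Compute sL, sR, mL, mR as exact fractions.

left sensor world pos  = (-4, 4); dL² = 305
right sensor world pos = (-10, 4); dR² = 533
sL = 160/305 = 32/61
sR = 160/533 = 160/533
mL = -1·sL + -1/2·sR = -21936/32513
mR = 1/2·sL + 1·sR = 18288/32513

32/61 160/533 -21936/32513 18288/32513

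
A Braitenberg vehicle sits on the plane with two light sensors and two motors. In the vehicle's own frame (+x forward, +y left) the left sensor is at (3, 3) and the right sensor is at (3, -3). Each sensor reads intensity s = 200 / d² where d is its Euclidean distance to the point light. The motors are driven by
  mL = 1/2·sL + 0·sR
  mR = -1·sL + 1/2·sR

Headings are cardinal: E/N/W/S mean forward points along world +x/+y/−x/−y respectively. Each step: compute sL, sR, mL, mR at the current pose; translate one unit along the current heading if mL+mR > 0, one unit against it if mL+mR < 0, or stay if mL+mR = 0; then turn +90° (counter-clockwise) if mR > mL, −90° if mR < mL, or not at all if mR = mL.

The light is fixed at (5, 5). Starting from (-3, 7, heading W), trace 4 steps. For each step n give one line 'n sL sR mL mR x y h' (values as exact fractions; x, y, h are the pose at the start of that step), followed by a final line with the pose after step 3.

0 100/61 100/73 50/61 -4250/4453 -3 7 W
1 8/5 200/41 4/5 172/205 -2 7 N
2 2 25/17 1 -43/34 -2 8 W
3 200/117 40/9 100/117 20/39 -1 8 N
final -1 9 E

n=0: pose=(-3,7,W); sL=100/61, sR=100/73; mL=50/61, mR=-4250/4453; mL+mR=-600/4453 → advance -1; mR−mL=-7900/4453 → turn -1·90°
n=1: pose=(-2,7,N); sL=8/5, sR=200/41; mL=4/5, mR=172/205; mL+mR=336/205 → advance +1; mR−mL=8/205 → turn +1·90°
n=2: pose=(-2,8,W); sL=2, sR=25/17; mL=1, mR=-43/34; mL+mR=-9/34 → advance -1; mR−mL=-77/34 → turn -1·90°
n=3: pose=(-1,8,N); sL=200/117, sR=40/9; mL=100/117, mR=20/39; mL+mR=160/117 → advance +1; mR−mL=-40/117 → turn -1·90°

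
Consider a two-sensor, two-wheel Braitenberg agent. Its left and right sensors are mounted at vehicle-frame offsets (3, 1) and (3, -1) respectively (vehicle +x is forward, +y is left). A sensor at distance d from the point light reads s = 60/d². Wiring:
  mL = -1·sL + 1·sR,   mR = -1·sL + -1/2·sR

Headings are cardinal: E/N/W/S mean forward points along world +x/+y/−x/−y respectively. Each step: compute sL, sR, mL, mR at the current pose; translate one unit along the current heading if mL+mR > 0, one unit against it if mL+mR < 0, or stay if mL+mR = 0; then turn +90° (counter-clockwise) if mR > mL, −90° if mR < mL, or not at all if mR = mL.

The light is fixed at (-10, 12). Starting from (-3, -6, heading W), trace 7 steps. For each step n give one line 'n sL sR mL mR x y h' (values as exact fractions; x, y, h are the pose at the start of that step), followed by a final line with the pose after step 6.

0 60/377 12/61 864/22997 -5922/22997 -3 -6 W
1 30/137 10/51 -160/6987 -2215/6987 -2 -6 N
2 12/89 60/521 -912/46369 -8922/46369 -2 -7 E
3 15/137 3/26 21/3562 -1191/7124 -3 -7 S
4 60/377 12/61 864/22997 -5922/22997 -3 -6 W
5 30/137 10/51 -160/6987 -2215/6987 -2 -6 N
6 12/89 60/521 -912/46369 -8922/46369 -2 -7 E
final -3 -7 S

n=0: pose=(-3,-6,W); sL=60/377, sR=12/61; mL=864/22997, mR=-5922/22997; mL+mR=-5058/22997 → advance -1; mR−mL=-18/61 → turn -1·90°
n=1: pose=(-2,-6,N); sL=30/137, sR=10/51; mL=-160/6987, mR=-2215/6987; mL+mR=-2375/6987 → advance -1; mR−mL=-5/17 → turn -1·90°
n=2: pose=(-2,-7,E); sL=12/89, sR=60/521; mL=-912/46369, mR=-8922/46369; mL+mR=-9834/46369 → advance -1; mR−mL=-90/521 → turn -1·90°
n=3: pose=(-3,-7,S); sL=15/137, sR=3/26; mL=21/3562, mR=-1191/7124; mL+mR=-1149/7124 → advance -1; mR−mL=-9/52 → turn -1·90°
n=4: pose=(-3,-6,W); sL=60/377, sR=12/61; mL=864/22997, mR=-5922/22997; mL+mR=-5058/22997 → advance -1; mR−mL=-18/61 → turn -1·90°
n=5: pose=(-2,-6,N); sL=30/137, sR=10/51; mL=-160/6987, mR=-2215/6987; mL+mR=-2375/6987 → advance -1; mR−mL=-5/17 → turn -1·90°
n=6: pose=(-2,-7,E); sL=12/89, sR=60/521; mL=-912/46369, mR=-8922/46369; mL+mR=-9834/46369 → advance -1; mR−mL=-90/521 → turn -1·90°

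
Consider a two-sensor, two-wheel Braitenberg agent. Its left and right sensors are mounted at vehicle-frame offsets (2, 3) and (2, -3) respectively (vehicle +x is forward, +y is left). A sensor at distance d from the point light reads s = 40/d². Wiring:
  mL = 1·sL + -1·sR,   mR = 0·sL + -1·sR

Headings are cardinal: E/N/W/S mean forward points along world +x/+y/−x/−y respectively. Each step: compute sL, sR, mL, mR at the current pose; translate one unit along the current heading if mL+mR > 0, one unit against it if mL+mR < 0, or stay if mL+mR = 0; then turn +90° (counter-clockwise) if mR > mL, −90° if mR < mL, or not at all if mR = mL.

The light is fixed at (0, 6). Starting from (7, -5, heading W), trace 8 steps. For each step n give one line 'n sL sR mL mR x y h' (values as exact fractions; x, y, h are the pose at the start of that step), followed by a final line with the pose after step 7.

n=0: pose=(7,-5,W); sL=40/221, sR=40/89; mL=-5280/19669, mR=-40/89; mL+mR=-14120/19669 → advance -1; mR−mL=-40/221 → turn -1·90°
n=1: pose=(8,-5,N); sL=20/53, sR=20/101; mL=960/5353, mR=-20/101; mL+mR=-100/5353 → advance -1; mR−mL=-20/53 → turn -1·90°
n=2: pose=(8,-6,E); sL=40/181, sR=8/65; mL=1152/11765, mR=-8/65; mL+mR=-296/11765 → advance -1; mR−mL=-40/181 → turn -1·90°
n=3: pose=(7,-6,S); sL=5/37, sR=10/53; mL=-105/1961, mR=-10/53; mL+mR=-475/1961 → advance -1; mR−mL=-5/37 → turn -1·90°
n=4: pose=(7,-5,W); sL=40/221, sR=40/89; mL=-5280/19669, mR=-40/89; mL+mR=-14120/19669 → advance -1; mR−mL=-40/221 → turn -1·90°
n=5: pose=(8,-5,N); sL=20/53, sR=20/101; mL=960/5353, mR=-20/101; mL+mR=-100/5353 → advance -1; mR−mL=-20/53 → turn -1·90°
n=6: pose=(8,-6,E); sL=40/181, sR=8/65; mL=1152/11765, mR=-8/65; mL+mR=-296/11765 → advance -1; mR−mL=-40/181 → turn -1·90°
n=7: pose=(7,-6,S); sL=5/37, sR=10/53; mL=-105/1961, mR=-10/53; mL+mR=-475/1961 → advance -1; mR−mL=-5/37 → turn -1·90°

0 40/221 40/89 -5280/19669 -40/89 7 -5 W
1 20/53 20/101 960/5353 -20/101 8 -5 N
2 40/181 8/65 1152/11765 -8/65 8 -6 E
3 5/37 10/53 -105/1961 -10/53 7 -6 S
4 40/221 40/89 -5280/19669 -40/89 7 -5 W
5 20/53 20/101 960/5353 -20/101 8 -5 N
6 40/181 8/65 1152/11765 -8/65 8 -6 E
7 5/37 10/53 -105/1961 -10/53 7 -6 S
final 7 -5 W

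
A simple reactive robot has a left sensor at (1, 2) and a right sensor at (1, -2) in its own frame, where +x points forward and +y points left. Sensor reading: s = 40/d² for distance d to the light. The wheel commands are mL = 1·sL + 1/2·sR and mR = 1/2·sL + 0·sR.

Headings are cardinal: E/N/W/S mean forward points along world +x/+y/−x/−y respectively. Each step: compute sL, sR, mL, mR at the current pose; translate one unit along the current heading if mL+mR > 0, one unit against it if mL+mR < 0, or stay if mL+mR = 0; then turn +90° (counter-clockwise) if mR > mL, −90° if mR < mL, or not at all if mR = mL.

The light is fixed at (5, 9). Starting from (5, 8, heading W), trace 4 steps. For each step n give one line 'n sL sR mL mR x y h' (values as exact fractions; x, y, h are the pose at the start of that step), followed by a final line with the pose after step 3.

0 4 20 14 2 5 8 W
1 40/9 40 220/9 20/9 4 8 N
2 10 10 15 5 4 9 E
3 8 8 12 4 5 9 S
final 5 8 W

n=0: pose=(5,8,W); sL=4, sR=20; mL=14, mR=2; mL+mR=16 → advance +1; mR−mL=-12 → turn -1·90°
n=1: pose=(4,8,N); sL=40/9, sR=40; mL=220/9, mR=20/9; mL+mR=80/3 → advance +1; mR−mL=-200/9 → turn -1·90°
n=2: pose=(4,9,E); sL=10, sR=10; mL=15, mR=5; mL+mR=20 → advance +1; mR−mL=-10 → turn -1·90°
n=3: pose=(5,9,S); sL=8, sR=8; mL=12, mR=4; mL+mR=16 → advance +1; mR−mL=-8 → turn -1·90°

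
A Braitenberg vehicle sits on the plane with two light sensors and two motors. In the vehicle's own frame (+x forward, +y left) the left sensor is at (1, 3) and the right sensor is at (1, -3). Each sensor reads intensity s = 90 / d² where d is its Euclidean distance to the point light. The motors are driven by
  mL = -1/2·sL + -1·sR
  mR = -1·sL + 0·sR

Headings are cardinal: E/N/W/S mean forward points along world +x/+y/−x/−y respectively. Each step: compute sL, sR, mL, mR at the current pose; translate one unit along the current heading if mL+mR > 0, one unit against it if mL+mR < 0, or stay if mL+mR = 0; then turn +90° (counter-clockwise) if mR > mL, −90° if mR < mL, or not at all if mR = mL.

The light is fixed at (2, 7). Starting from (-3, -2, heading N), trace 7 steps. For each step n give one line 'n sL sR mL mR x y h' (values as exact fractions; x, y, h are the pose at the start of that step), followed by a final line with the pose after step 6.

n=0: pose=(-3,-2,N); sL=45/64, sR=45/34; mL=-3645/2176, mR=-45/64; mL+mR=-5175/2176 → advance -1; mR−mL=2115/2176 → turn +1·90°
n=1: pose=(-3,-3,W); sL=18/41, sR=18/17; mL=-891/697, mR=-18/41; mL+mR=-1197/697 → advance -1; mR−mL=585/697 → turn +1·90°
n=2: pose=(-2,-3,S); sL=45/61, sR=9/17; mL=-1863/2074, mR=-45/61; mL+mR=-3393/2074 → advance -1; mR−mL=333/2074 → turn +1·90°
n=3: pose=(-2,-2,E); sL=2, sR=10/17; mL=-27/17, mR=-2; mL+mR=-61/17 → advance -1; mR−mL=-7/17 → turn -1·90°
n=4: pose=(-3,-2,S); sL=45/52, sR=45/82; mL=-4185/4264, mR=-45/52; mL+mR=-7875/4264 → advance -1; mR−mL=495/4264 → turn +1·90°
n=5: pose=(-3,-1,E); sL=90/41, sR=90/137; mL=-9855/5617, mR=-90/41; mL+mR=-22185/5617 → advance -1; mR−mL=-2475/5617 → turn -1·90°
n=6: pose=(-4,-1,S); sL=1, sR=5/9; mL=-19/18, mR=-1; mL+mR=-37/18 → advance -1; mR−mL=1/18 → turn +1·90°

0 45/64 45/34 -3645/2176 -45/64 -3 -2 N
1 18/41 18/17 -891/697 -18/41 -3 -3 W
2 45/61 9/17 -1863/2074 -45/61 -2 -3 S
3 2 10/17 -27/17 -2 -2 -2 E
4 45/52 45/82 -4185/4264 -45/52 -3 -2 S
5 90/41 90/137 -9855/5617 -90/41 -3 -1 E
6 1 5/9 -19/18 -1 -4 -1 S
final -4 0 E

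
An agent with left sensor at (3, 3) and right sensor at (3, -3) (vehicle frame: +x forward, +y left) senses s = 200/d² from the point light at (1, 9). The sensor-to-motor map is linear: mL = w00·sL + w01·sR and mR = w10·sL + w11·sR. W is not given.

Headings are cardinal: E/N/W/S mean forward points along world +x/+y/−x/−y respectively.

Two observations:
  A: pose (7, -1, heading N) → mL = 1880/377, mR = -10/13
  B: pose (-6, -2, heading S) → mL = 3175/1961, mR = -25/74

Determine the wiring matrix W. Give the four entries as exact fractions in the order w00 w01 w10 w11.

1 1 0 -1/2

obs A: pose=(7,-1,N) → sL=100/29, sR=20/13, mL=1880/377, mR=-10/13
obs B: pose=(-6,-2,S) → sL=50/53, sR=25/37, mL=3175/1961, mR=-25/74
sensor matrix S = [[100/29, 20/13], [50/53, 25/37]]; det S = 649500/739297
solve [mL_A; mL_B] = S·[w00; w01] and [mR_A; mR_B] = S·[w10; w11]:
  w00 = 1, w01 = 1, w10 = 0, w11 = -1/2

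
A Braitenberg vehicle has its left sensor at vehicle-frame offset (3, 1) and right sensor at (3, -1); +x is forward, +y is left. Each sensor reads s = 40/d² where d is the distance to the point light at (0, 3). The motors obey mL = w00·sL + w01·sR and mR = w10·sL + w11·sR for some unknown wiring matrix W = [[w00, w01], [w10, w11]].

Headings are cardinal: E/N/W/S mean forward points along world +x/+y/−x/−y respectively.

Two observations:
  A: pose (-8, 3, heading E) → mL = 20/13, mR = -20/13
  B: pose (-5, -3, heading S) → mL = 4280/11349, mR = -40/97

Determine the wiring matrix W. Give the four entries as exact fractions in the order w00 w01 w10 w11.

obs A: pose=(-8,3,E) → sL=20/13, sR=20/13, mL=20/13, mR=-20/13
obs B: pose=(-5,-3,S) → sL=40/97, sR=40/117, mL=4280/11349, mR=-40/97
sensor matrix S = [[20/13, 20/13], [40/97, 40/117]]; det S = -16000/147537
solve [mL_A; mL_B] = S·[w00; w01] and [mR_A; mR_B] = S·[w10; w11]:
  w00 = 1/2, w01 = 1/2, w10 = -1, w11 = 0

1/2 1/2 -1 0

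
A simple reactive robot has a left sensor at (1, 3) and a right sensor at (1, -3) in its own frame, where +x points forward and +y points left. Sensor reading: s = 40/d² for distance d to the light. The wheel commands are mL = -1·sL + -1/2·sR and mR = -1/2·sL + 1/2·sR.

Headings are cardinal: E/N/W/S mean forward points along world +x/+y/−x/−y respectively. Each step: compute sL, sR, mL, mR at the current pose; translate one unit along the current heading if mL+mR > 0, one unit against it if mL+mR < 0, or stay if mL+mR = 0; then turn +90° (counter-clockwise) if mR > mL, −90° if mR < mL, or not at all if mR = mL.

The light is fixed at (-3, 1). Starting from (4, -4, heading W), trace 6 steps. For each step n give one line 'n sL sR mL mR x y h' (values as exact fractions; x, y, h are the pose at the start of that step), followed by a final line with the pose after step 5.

0 2/5 1 -9/10 3/10 4 -4 W
1 40/157 40/61 -5580/9577 1920/9577 5 -4 S
2 20/41 4/13 -342/533 -48/533 5 -3 E
3 8/5 40/109 -972/545 -336/545 4 -3 N
4 2/5 1 -9/10 3/10 4 -4 W
5 40/157 40/61 -5580/9577 1920/9577 5 -4 S
final 5 -3 E

n=0: pose=(4,-4,W); sL=2/5, sR=1; mL=-9/10, mR=3/10; mL+mR=-3/5 → advance -1; mR−mL=6/5 → turn +1·90°
n=1: pose=(5,-4,S); sL=40/157, sR=40/61; mL=-5580/9577, mR=1920/9577; mL+mR=-60/157 → advance -1; mR−mL=7500/9577 → turn +1·90°
n=2: pose=(5,-3,E); sL=20/41, sR=4/13; mL=-342/533, mR=-48/533; mL+mR=-30/41 → advance -1; mR−mL=294/533 → turn +1·90°
n=3: pose=(4,-3,N); sL=8/5, sR=40/109; mL=-972/545, mR=-336/545; mL+mR=-12/5 → advance -1; mR−mL=636/545 → turn +1·90°
n=4: pose=(4,-4,W); sL=2/5, sR=1; mL=-9/10, mR=3/10; mL+mR=-3/5 → advance -1; mR−mL=6/5 → turn +1·90°
n=5: pose=(5,-4,S); sL=40/157, sR=40/61; mL=-5580/9577, mR=1920/9577; mL+mR=-60/157 → advance -1; mR−mL=7500/9577 → turn +1·90°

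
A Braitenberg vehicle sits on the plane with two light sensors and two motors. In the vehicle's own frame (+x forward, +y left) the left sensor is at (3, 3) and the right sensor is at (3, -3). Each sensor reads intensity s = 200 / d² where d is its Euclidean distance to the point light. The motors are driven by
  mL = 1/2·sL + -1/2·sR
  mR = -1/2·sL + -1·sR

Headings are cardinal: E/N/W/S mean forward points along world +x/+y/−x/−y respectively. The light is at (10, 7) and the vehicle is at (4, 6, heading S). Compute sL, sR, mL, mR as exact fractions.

8 200/97 288/97 -588/97

left sensor world pos  = (7, 3); dL² = 25
right sensor world pos = (1, 3); dR² = 97
sL = 200/25 = 8
sR = 200/97 = 200/97
mL = 1/2·sL + -1/2·sR = 288/97
mR = -1/2·sL + -1·sR = -588/97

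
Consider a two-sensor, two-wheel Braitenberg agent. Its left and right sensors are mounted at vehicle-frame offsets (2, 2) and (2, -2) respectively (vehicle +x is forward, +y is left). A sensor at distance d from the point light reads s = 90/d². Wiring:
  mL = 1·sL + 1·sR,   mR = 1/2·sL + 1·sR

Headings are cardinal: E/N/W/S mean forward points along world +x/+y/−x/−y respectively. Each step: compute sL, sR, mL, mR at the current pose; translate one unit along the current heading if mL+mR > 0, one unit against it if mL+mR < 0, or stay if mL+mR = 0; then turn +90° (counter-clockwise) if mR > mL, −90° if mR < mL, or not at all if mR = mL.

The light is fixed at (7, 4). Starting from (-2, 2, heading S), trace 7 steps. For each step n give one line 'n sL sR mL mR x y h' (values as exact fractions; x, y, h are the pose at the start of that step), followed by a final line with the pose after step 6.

0 18/13 90/137 3636/1781 2403/1781 -2 2 S
1 45/73 45/61 6030/4453 9315/8906 -2 1 W
2 18/29 18/13 756/377 639/377 -3 1 N
3 45/32 9/8 81/32 117/64 -3 2 E
4 18/13 90/137 3636/1781 2403/1781 -2 2 S
5 45/73 45/61 6030/4453 9315/8906 -2 1 W
6 18/29 18/13 756/377 639/377 -3 1 N
final -3 2 E

n=0: pose=(-2,2,S); sL=18/13, sR=90/137; mL=3636/1781, mR=2403/1781; mL+mR=6039/1781 → advance +1; mR−mL=-9/13 → turn -1·90°
n=1: pose=(-2,1,W); sL=45/73, sR=45/61; mL=6030/4453, mR=9315/8906; mL+mR=21375/8906 → advance +1; mR−mL=-45/146 → turn -1·90°
n=2: pose=(-3,1,N); sL=18/29, sR=18/13; mL=756/377, mR=639/377; mL+mR=1395/377 → advance +1; mR−mL=-9/29 → turn -1·90°
n=3: pose=(-3,2,E); sL=45/32, sR=9/8; mL=81/32, mR=117/64; mL+mR=279/64 → advance +1; mR−mL=-45/64 → turn -1·90°
n=4: pose=(-2,2,S); sL=18/13, sR=90/137; mL=3636/1781, mR=2403/1781; mL+mR=6039/1781 → advance +1; mR−mL=-9/13 → turn -1·90°
n=5: pose=(-2,1,W); sL=45/73, sR=45/61; mL=6030/4453, mR=9315/8906; mL+mR=21375/8906 → advance +1; mR−mL=-45/146 → turn -1·90°
n=6: pose=(-3,1,N); sL=18/29, sR=18/13; mL=756/377, mR=639/377; mL+mR=1395/377 → advance +1; mR−mL=-9/29 → turn -1·90°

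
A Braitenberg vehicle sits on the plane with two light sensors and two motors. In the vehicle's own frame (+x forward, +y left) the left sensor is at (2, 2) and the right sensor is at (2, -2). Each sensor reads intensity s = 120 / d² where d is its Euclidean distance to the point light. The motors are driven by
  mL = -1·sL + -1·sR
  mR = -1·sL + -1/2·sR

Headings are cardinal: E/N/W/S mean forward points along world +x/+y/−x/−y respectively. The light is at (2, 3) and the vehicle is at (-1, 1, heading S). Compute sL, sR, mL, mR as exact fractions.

120/17 120/41 -6960/697 -5940/697

left sensor world pos  = (1, -1); dL² = 17
right sensor world pos = (-3, -1); dR² = 41
sL = 120/17 = 120/17
sR = 120/41 = 120/41
mL = -1·sL + -1·sR = -6960/697
mR = -1·sL + -1/2·sR = -5940/697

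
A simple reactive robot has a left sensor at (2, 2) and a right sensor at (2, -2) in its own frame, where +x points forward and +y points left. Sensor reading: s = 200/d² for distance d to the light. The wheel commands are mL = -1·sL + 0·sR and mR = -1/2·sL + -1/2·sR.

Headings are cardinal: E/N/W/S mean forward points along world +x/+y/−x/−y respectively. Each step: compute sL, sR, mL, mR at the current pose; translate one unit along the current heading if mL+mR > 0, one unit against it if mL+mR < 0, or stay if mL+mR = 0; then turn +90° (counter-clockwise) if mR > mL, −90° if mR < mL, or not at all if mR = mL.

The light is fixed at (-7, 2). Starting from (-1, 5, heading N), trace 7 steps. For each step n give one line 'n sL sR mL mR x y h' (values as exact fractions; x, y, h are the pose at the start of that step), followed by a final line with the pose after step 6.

n=0: pose=(-1,5,N); sL=200/41, sR=200/89; mL=-200/41, mR=-13000/3649; mL+mR=-30800/3649 → advance -1; mR−mL=4800/3649 → turn +1·90°
n=1: pose=(-1,4,W); sL=25/2, sR=25/4; mL=-25/2, mR=-75/8; mL+mR=-175/8 → advance -1; mR−mL=25/8 → turn +1·90°
n=2: pose=(0,4,S); sL=200/81, sR=8; mL=-200/81, mR=-424/81; mL+mR=-208/27 → advance -1; mR−mL=-224/81 → turn -1·90°
n=3: pose=(0,5,W); sL=100/13, sR=4; mL=-100/13, mR=-76/13; mL+mR=-176/13 → advance -1; mR−mL=24/13 → turn +1·90°
n=4: pose=(1,5,S); sL=200/101, sR=200/37; mL=-200/101, mR=-13800/3737; mL+mR=-21200/3737 → advance -1; mR−mL=-6400/3737 → turn -1·90°
n=5: pose=(1,6,W); sL=5, sR=25/9; mL=-5, mR=-35/9; mL+mR=-80/9 → advance -1; mR−mL=10/9 → turn +1·90°
n=6: pose=(2,6,S); sL=8/5, sR=200/53; mL=-8/5, mR=-712/265; mL+mR=-1136/265 → advance -1; mR−mL=-288/265 → turn -1·90°

0 200/41 200/89 -200/41 -13000/3649 -1 5 N
1 25/2 25/4 -25/2 -75/8 -1 4 W
2 200/81 8 -200/81 -424/81 0 4 S
3 100/13 4 -100/13 -76/13 0 5 W
4 200/101 200/37 -200/101 -13800/3737 1 5 S
5 5 25/9 -5 -35/9 1 6 W
6 8/5 200/53 -8/5 -712/265 2 6 S
final 2 7 W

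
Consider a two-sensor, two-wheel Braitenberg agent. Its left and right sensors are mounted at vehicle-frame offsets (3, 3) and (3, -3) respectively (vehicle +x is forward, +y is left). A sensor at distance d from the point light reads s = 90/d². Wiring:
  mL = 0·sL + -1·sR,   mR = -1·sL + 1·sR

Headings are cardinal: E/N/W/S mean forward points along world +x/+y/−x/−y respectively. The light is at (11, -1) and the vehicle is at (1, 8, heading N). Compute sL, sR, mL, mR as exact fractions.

90/313 90/193 -90/193 10800/60409

left sensor world pos  = (-2, 11); dL² = 313
right sensor world pos = (4, 11); dR² = 193
sL = 90/313 = 90/313
sR = 90/193 = 90/193
mL = 0·sL + -1·sR = -90/193
mR = -1·sL + 1·sR = 10800/60409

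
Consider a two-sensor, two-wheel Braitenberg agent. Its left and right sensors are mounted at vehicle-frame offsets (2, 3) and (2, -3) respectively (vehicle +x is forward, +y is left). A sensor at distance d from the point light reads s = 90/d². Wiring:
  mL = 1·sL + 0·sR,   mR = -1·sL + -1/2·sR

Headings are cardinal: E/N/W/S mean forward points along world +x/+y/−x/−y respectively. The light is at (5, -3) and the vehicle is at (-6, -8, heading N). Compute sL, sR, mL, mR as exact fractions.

left sensor world pos  = (-9, -6); dL² = 205
right sensor world pos = (-3, -6); dR² = 73
sL = 90/205 = 18/41
sR = 90/73 = 90/73
mL = 1·sL + 0·sR = 18/41
mR = -1·sL + -1/2·sR = -3159/2993

18/41 90/73 18/41 -3159/2993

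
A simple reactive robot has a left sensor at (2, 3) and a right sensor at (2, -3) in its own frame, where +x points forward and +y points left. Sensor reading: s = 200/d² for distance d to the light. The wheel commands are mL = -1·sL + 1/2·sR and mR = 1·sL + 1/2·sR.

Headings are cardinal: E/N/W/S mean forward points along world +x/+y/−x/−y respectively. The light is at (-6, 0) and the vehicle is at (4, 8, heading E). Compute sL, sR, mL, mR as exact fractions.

40/53 200/169 -1460/8957 12060/8957

left sensor world pos  = (6, 11); dL² = 265
right sensor world pos = (6, 5); dR² = 169
sL = 200/265 = 40/53
sR = 200/169 = 200/169
mL = -1·sL + 1/2·sR = -1460/8957
mR = 1·sL + 1/2·sR = 12060/8957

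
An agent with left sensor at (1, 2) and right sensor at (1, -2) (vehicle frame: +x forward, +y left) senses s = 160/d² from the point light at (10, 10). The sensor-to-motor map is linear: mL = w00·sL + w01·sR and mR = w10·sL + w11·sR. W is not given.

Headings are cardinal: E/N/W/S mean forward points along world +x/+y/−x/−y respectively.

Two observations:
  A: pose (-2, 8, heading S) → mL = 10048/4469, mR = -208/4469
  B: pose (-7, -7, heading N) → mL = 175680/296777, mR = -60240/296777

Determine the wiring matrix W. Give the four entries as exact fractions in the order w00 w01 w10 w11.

obs A: pose=(-2,8,S) → sL=160/109, sR=32/41, mL=10048/4469, mR=-208/4469
obs B: pose=(-7,-7,N) → sL=160/617, sR=160/481, mL=175680/296777, mR=-60240/296777
sensor matrix S = [[160/109, 32/41], [160/617, 160/481]]; det S = 379166720/1326296413
solve [mL_A; mL_B] = S·[w00; w01] and [mR_A; mR_B] = S·[w10; w11]:
  w00 = 1, w01 = 1, w10 = 1/2, w11 = -1

1 1 1/2 -1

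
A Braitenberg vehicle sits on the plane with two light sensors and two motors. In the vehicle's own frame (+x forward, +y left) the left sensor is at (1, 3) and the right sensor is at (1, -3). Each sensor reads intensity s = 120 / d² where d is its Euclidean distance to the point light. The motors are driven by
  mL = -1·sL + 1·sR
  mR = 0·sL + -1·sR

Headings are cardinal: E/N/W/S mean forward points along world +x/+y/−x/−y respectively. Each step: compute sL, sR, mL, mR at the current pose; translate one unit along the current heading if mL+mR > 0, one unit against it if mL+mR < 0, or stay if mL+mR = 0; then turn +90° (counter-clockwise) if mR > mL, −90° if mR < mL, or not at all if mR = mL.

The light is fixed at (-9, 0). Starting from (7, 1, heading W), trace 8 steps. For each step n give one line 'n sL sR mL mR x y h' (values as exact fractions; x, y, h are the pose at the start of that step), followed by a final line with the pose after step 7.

n=0: pose=(7,1,W); sL=120/229, sR=120/241; mL=-1440/55189, mR=-120/241; mL+mR=-120/229 → advance -1; mR−mL=-26040/55189 → turn -1·90°
n=1: pose=(8,1,N); sL=3/5, sR=30/101; mL=-153/505, mR=-30/101; mL+mR=-3/5 → advance -1; mR−mL=3/505 → turn +1·90°
n=2: pose=(8,0,W); sL=24/53, sR=24/53; mL=0, mR=-24/53; mL+mR=-24/53 → advance -1; mR−mL=-24/53 → turn -1·90°
n=3: pose=(9,0,N); sL=60/113, sR=60/221; mL=-6480/24973, mR=-60/221; mL+mR=-60/113 → advance -1; mR−mL=-300/24973 → turn -1·90°
n=4: pose=(9,-1,E); sL=24/73, sR=120/377; mL=-288/27521, mR=-120/377; mL+mR=-24/73 → advance -1; mR−mL=-8472/27521 → turn -1·90°
n=5: pose=(8,-1,S); sL=30/101, sR=3/5; mL=153/505, mR=-3/5; mL+mR=-30/101 → advance -1; mR−mL=-456/505 → turn -1·90°
n=6: pose=(8,0,W); sL=24/53, sR=24/53; mL=0, mR=-24/53; mL+mR=-24/53 → advance -1; mR−mL=-24/53 → turn -1·90°
n=7: pose=(9,0,N); sL=60/113, sR=60/221; mL=-6480/24973, mR=-60/221; mL+mR=-60/113 → advance -1; mR−mL=-300/24973 → turn -1·90°

0 120/229 120/241 -1440/55189 -120/241 7 1 W
1 3/5 30/101 -153/505 -30/101 8 1 N
2 24/53 24/53 0 -24/53 8 0 W
3 60/113 60/221 -6480/24973 -60/221 9 0 N
4 24/73 120/377 -288/27521 -120/377 9 -1 E
5 30/101 3/5 153/505 -3/5 8 -1 S
6 24/53 24/53 0 -24/53 8 0 W
7 60/113 60/221 -6480/24973 -60/221 9 0 N
final 9 -1 E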